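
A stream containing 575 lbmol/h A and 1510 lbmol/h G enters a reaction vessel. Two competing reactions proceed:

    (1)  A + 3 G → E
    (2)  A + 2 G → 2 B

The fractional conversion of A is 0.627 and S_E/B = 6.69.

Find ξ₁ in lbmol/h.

Conversion of A: A consumed = 0.627 × 575 = 360.5 lbmol/h = 1ξ₁ + 1ξ₂.
Selectivity: 1ξ₁ / (2ξ₂) = 6.69 → ξ₁ = 13.38 ξ₂.
Substitute: (1·13.38 + 1) ξ₂ = 360.5 → ξ₂ = 25.07 lbmol/h, ξ₁ = 335.5 lbmol/h.
Outlet amounts (n = n₀ + Σ ν·ξ):
  A: 575 − 1(335.5) − 1(25.07) = 214.5
  G: 1510 − 3(335.5) − 2(25.07) = 453.5
  E: 0 + 1(335.5) = 335.5
  B: 0 + 2(25.07) = 50.14

ξ₁ = 335 lbmol/h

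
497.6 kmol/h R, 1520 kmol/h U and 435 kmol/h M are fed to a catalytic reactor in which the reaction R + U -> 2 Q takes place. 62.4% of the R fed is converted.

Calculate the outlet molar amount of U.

1210 kmol/h

R reacted = 0.624 × 497.6 = 310.5 kmol/h; ν_R = −1, so ξ = 310.5/1 = 310.5 kmol/h.
Outlet amounts (n = n₀ + ν ξ):
  R: 497.6 − 1(310.5) = 187.1
  U: 1520 − 1(310.5) = 1209
  Q: 0 + 2(310.5) = 621
  M: 435 (inert)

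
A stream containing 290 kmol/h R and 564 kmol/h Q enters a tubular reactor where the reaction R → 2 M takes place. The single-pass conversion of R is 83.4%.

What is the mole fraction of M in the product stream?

R reacted = 0.834 × 290 = 241.9 kmol/h; ν_R = −1, so ξ = 241.9/1 = 241.9 kmol/h.
Outlet amounts (n = n₀ + ν ξ):
  R: 290 − 1(241.9) = 48.14
  M: 0 + 2(241.9) = 483.7
  Q: 564 (inert)
Total out = 1096 kmol/h; y_M = 483.7 / 1096 = 0.4414.

0.441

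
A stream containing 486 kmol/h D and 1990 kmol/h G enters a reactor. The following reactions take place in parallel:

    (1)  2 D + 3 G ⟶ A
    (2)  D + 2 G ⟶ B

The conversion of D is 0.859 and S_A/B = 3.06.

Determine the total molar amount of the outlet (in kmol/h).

1640 kmol/h

Conversion of D: D consumed = 0.859 × 486 = 417.5 kmol/h = 2ξ₁ + 1ξ₂.
Selectivity: 1ξ₁ / (1ξ₂) = 3.06 → ξ₁ = 3.06 ξ₂.
Substitute: (2·3.06 + 1) ξ₂ = 417.5 → ξ₂ = 58.63 kmol/h, ξ₁ = 179.4 kmol/h.
Outlet amounts (n = n₀ + Σ ν·ξ):
  D: 486 − 2(179.4) − 1(58.63) = 68.53
  G: 1990 − 3(179.4) − 2(58.63) = 1334
  A: 0 + 1(179.4) = 179.4
  B: 0 + 1(58.63) = 58.63
Total out = 68.53 + 1334 + 179.4 + 58.63 = 1641 kmol/h.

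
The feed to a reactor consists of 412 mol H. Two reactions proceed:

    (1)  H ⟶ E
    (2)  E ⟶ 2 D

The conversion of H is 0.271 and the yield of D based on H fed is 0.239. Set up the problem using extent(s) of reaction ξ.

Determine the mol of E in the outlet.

Conversion of H: H consumed = 1ξ₁ = 0.271 × 412 → ξ₁ = 111.7 mol.
Yield of D: 2ξ₂ / 412 = 0.239 → ξ₂ = 49.23 mol.
Outlet amounts (n = n₀ + Σ ν·ξ):
  H: 412 − 1(111.7) = 300.3
  E: 0 + 1(111.7) − 1(49.23) = 62.42
  D: 0 + 2(49.23) = 98.47

62.4 mol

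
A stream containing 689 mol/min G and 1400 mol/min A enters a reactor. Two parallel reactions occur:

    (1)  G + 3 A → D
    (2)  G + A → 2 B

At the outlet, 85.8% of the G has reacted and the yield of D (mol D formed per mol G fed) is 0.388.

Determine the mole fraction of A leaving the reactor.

Yield of D: 1ξ₁ / 689 = 0.388 → ξ₁ = 267.3 mol/min.
Conversion of G: 1ξ₁ + 1ξ₂ = 0.858 × 689 = 591.2 → ξ₂ = 323.8 mol/min.
Outlet amounts (n = n₀ + Σ ν·ξ):
  G: 689 − 1(267.3) − 1(323.8) = 97.84
  A: 1400 − 3(267.3) − 1(323.8) = 274.2
  D: 0 + 1(267.3) = 267.3
  B: 0 + 2(323.8) = 647.7
Total out = 1287 mol/min; y_A = 274.2 / 1287 = 0.213.

0.213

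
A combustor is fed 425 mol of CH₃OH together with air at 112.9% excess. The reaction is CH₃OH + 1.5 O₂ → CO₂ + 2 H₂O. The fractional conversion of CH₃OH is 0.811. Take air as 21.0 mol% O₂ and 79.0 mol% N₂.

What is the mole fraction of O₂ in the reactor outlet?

0.119

Stoichiometric O₂ = 1.5 × 425 = 637.5 mol; O₂ fed = 637.5 × 2.129 = 1357 mol.
N₂ fed = 1357 × 79/21 = 5106 mol.
Fuel reacted = 0.811 × 425 → ξ = 344.7 mol.
Outlet (n = n₀ + ν ξ):
  CH₃OH: 425 − 1(344.7) = 80.32
  O₂: 1357 − 1.5(344.7) = 840.2
  N₂: 5106 (inert)
  CO₂: 0 + 1(344.7) = 344.7
  H₂O: 0 + 2(344.7) = 689.4
Total out = 7060 mol; y_O₂ = 840.2 / 7060 = 0.119.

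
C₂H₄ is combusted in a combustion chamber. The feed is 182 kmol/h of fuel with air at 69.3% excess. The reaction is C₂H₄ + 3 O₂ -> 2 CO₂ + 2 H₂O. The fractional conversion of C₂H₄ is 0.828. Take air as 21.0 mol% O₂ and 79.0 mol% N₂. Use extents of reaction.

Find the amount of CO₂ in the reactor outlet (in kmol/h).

Stoichiometric O₂ = 3 × 182 = 546 kmol/h; O₂ fed = 546 × 1.693 = 924.4 kmol/h.
N₂ fed = 924.4 × 79/21 = 3477 kmol/h.
Fuel reacted = 0.828 × 182 → ξ = 150.7 kmol/h.
Outlet (n = n₀ + ν ξ):
  C₂H₄: 182 − 1(150.7) = 31.3
  O₂: 924.4 − 3(150.7) = 472.3
  N₂: 3477 (inert)
  CO₂: 0 + 2(150.7) = 301.4
  H₂O: 0 + 2(150.7) = 301.4

301 kmol/h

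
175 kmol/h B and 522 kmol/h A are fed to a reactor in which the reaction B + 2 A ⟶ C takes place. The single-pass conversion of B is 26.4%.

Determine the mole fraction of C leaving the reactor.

B reacted = 0.264 × 175 = 46.2 kmol/h; ν_B = −1, so ξ = 46.2/1 = 46.2 kmol/h.
Outlet amounts (n = n₀ + ν ξ):
  B: 175 − 1(46.2) = 128.8
  A: 522 − 2(46.2) = 429.6
  C: 0 + 1(46.2) = 46.2
Total out = 604.6 kmol/h; y_C = 46.2 / 604.6 = 0.07641.

0.0764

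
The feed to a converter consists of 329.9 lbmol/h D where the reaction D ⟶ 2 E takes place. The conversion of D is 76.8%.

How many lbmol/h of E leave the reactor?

D reacted = 0.768 × 329.9 = 253.4 lbmol/h; ν_D = −1, so ξ = 253.4/1 = 253.4 lbmol/h.
Outlet amounts (n = n₀ + ν ξ):
  D: 329.9 − 1(253.4) = 76.54
  E: 0 + 2(253.4) = 506.7

507 lbmol/h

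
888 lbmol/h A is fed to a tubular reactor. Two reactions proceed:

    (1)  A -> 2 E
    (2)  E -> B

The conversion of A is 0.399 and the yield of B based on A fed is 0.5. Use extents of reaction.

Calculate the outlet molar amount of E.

265 lbmol/h

Conversion of A: A consumed = 1ξ₁ = 0.399 × 888 → ξ₁ = 354.3 lbmol/h.
Yield of B: 1ξ₂ / 888 = 0.5 → ξ₂ = 444 lbmol/h.
Outlet amounts (n = n₀ + Σ ν·ξ):
  A: 888 − 1(354.3) = 533.7
  E: 0 + 2(354.3) − 1(444) = 264.6
  B: 0 + 1(444) = 444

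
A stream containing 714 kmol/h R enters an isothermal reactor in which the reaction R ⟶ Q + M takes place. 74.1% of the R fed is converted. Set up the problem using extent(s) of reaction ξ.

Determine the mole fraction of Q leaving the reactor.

R reacted = 0.741 × 714 = 529.1 kmol/h; ν_R = −1, so ξ = 529.1/1 = 529.1 kmol/h.
Outlet amounts (n = n₀ + ν ξ):
  R: 714 − 1(529.1) = 184.9
  Q: 0 + 1(529.1) = 529.1
  M: 0 + 1(529.1) = 529.1
Total out = 1243 kmol/h; y_Q = 529.1 / 1243 = 0.4256.

0.426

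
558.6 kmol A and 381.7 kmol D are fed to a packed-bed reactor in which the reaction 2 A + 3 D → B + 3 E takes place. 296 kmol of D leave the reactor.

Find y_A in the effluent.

0.55

For D: n = n₀ − 3ξ → 296 = 381.7 − 3ξ, giving ξ = 28.57 kmol.
Outlet amounts (n = n₀ + ν ξ):
  A: 558.6 − 2(28.57) = 501.5
  D: 381.7 − 3(28.57) = 296
  B: 0 + 1(28.57) = 28.57
  E: 0 + 3(28.57) = 85.7
Total out = 911.7 kmol; y_A = 501.5 / 911.7 = 0.55.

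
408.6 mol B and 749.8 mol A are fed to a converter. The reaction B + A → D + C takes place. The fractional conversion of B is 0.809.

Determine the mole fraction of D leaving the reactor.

0.285

B reacted = 0.809 × 408.6 = 330.6 mol; ν_B = −1, so ξ = 330.6/1 = 330.6 mol.
Outlet amounts (n = n₀ + ν ξ):
  B: 408.6 − 1(330.6) = 78.04
  A: 749.8 − 1(330.6) = 419.2
  D: 0 + 1(330.6) = 330.6
  C: 0 + 1(330.6) = 330.6
Total out = 1158 mol; y_D = 330.6 / 1158 = 0.2854.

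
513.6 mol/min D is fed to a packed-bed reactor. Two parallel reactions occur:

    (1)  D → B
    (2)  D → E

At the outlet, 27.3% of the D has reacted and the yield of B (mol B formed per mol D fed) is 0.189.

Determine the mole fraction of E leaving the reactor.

Yield of B: 1ξ₁ / 513.6 = 0.189 → ξ₁ = 97.07 mol/min.
Conversion of D: 1ξ₁ + 1ξ₂ = 0.273 × 513.6 = 140.2 → ξ₂ = 43.14 mol/min.
Outlet amounts (n = n₀ + Σ ν·ξ):
  D: 513.6 − 1(97.07) − 1(43.14) = 373.4
  B: 0 + 1(97.07) = 97.07
  E: 0 + 1(43.14) = 43.14
Total out = 513.6 mol/min; y_E = 43.14 / 513.6 = 0.084.

0.084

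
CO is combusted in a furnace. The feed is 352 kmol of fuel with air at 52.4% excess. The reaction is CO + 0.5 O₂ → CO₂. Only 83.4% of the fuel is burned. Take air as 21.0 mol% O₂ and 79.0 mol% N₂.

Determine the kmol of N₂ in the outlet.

1010 kmol

Stoichiometric O₂ = 0.5 × 352 = 176 kmol; O₂ fed = 176 × 1.524 = 268.2 kmol.
N₂ fed = 268.2 × 79/21 = 1009 kmol.
Fuel reacted = 0.834 × 352 → ξ = 293.6 kmol.
Outlet (n = n₀ + ν ξ):
  CO: 352 − 1(293.6) = 58.43
  O₂: 268.2 − 0.5(293.6) = 121.4
  N₂: 1009 (inert)
  CO₂: 0 + 1(293.6) = 293.6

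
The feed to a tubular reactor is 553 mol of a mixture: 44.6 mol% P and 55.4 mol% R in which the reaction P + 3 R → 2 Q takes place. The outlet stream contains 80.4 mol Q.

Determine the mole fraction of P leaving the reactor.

0.437

For Q: n = n₀ + 2ξ → 80.4 = 0 + 2ξ, giving ξ = 40.2 mol.
Outlet amounts (n = n₀ + ν ξ):
  P: 246.6 − 1(40.2) = 206.4
  R: 306.4 − 3(40.2) = 185.8
  Q: 0 + 2(40.2) = 80.4
Total out = 472.6 mol; y_P = 206.4 / 472.6 = 0.4368.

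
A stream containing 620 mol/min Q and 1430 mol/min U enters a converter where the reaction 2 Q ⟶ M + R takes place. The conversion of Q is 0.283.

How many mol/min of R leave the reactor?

Q reacted = 0.283 × 620 = 175.5 mol/min; ν_Q = −2, so ξ = 175.5/2 = 87.73 mol/min.
Outlet amounts (n = n₀ + ν ξ):
  Q: 620 − 2(87.73) = 444.5
  M: 0 + 1(87.73) = 87.73
  R: 0 + 1(87.73) = 87.73
  U: 1430 (inert)

87.7 mol/min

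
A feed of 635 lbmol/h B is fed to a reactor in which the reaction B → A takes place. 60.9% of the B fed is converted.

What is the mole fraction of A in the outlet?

B reacted = 0.609 × 635 = 386.7 lbmol/h; ν_B = −1, so ξ = 386.7/1 = 386.7 lbmol/h.
Outlet amounts (n = n₀ + ν ξ):
  B: 635 − 1(386.7) = 248.3
  A: 0 + 1(386.7) = 386.7
Total out = 635 lbmol/h; y_A = 386.7 / 635 = 0.609.

0.609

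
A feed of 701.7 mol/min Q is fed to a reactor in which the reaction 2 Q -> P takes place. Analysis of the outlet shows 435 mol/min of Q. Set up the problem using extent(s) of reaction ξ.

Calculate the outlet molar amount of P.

133 mol/min

For Q: n = n₀ − 2ξ → 435 = 701.7 − 2ξ, giving ξ = 133.4 mol/min.
Outlet amounts (n = n₀ + ν ξ):
  Q: 701.7 − 2(133.4) = 435
  P: 0 + 1(133.4) = 133.4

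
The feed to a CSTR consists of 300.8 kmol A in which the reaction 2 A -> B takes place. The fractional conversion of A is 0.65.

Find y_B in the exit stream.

0.481

A reacted = 0.65 × 300.8 = 195.5 kmol; ν_A = −2, so ξ = 195.5/2 = 97.76 kmol.
Outlet amounts (n = n₀ + ν ξ):
  A: 300.8 − 2(97.76) = 105.3
  B: 0 + 1(97.76) = 97.76
Total out = 203 kmol; y_B = 97.76 / 203 = 0.4815.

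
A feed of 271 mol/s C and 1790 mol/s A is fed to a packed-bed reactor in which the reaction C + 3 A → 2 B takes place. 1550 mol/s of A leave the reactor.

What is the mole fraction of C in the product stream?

For A: n = n₀ − 3ξ → 1550 = 1790 − 3ξ, giving ξ = 80 mol/s.
Outlet amounts (n = n₀ + ν ξ):
  C: 271 − 1(80) = 191
  A: 1790 − 3(80) = 1550
  B: 0 + 2(80) = 160
Total out = 1901 mol/s; y_C = 191 / 1901 = 0.1005.

0.1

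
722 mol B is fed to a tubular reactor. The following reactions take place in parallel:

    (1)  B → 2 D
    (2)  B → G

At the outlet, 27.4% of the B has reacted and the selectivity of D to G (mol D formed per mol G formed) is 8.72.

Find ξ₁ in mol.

Conversion of B: B consumed = 0.274 × 722 = 197.8 mol = 1ξ₁ + 1ξ₂.
Selectivity: 2ξ₁ / (1ξ₂) = 8.72 → ξ₁ = 4.36 ξ₂.
Substitute: (1·4.36 + 1) ξ₂ = 197.8 → ξ₂ = 36.91 mol, ξ₁ = 160.9 mol.
Outlet amounts (n = n₀ + Σ ν·ξ):
  B: 722 − 1(160.9) − 1(36.91) = 524.2
  D: 0 + 2(160.9) = 321.8
  G: 0 + 1(36.91) = 36.91

ξ₁ = 161 mol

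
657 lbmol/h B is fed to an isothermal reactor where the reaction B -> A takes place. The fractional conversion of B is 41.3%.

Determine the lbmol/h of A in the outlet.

271 lbmol/h

B reacted = 0.413 × 657 = 271.3 lbmol/h; ν_B = −1, so ξ = 271.3/1 = 271.3 lbmol/h.
Outlet amounts (n = n₀ + ν ξ):
  B: 657 − 1(271.3) = 385.7
  A: 0 + 1(271.3) = 271.3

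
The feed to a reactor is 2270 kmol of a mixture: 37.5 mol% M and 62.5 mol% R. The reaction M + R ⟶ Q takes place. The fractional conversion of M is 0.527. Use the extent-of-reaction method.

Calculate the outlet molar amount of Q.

M reacted = 0.527 × 851.2 = 448.6 kmol; ν_M = −1, so ξ = 448.6/1 = 448.6 kmol.
Outlet amounts (n = n₀ + ν ξ):
  M: 851.2 − 1(448.6) = 402.6
  R: 1419 − 1(448.6) = 970.1
  Q: 0 + 1(448.6) = 448.6

449 kmol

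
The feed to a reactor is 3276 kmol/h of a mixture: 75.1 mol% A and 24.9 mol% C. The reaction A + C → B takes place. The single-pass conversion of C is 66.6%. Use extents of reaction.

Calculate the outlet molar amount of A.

C reacted = 0.666 × 815.7 = 543.3 kmol/h; ν_C = −1, so ξ = 543.3/1 = 543.3 kmol/h.
Outlet amounts (n = n₀ + ν ξ):
  A: 2460 − 1(543.3) = 1917
  C: 815.7 − 1(543.3) = 272.5
  B: 0 + 1(543.3) = 543.3

1920 kmol/h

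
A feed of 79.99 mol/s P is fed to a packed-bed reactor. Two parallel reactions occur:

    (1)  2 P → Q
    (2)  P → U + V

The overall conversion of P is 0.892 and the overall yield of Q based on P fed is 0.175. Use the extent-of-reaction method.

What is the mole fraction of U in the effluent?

Yield of Q: 1ξ₁ / 79.99 = 0.175 → ξ₁ = 14 mol/s.
Conversion of P: 2ξ₁ + 1ξ₂ = 0.892 × 79.99 = 71.35 → ξ₂ = 43.35 mol/s.
Outlet amounts (n = n₀ + Σ ν·ξ):
  P: 79.99 − 2(14) − 1(43.35) = 8.639
  Q: 0 + 1(14) = 14
  U: 0 + 1(43.35) = 43.35
  V: 0 + 1(43.35) = 43.35
Total out = 109.3 mol/s; y_U = 43.35 / 109.3 = 0.3965.

0.396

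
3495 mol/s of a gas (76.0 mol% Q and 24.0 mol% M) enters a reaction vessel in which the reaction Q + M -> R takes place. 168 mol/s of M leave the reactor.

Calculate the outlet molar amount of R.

For M: n = n₀ − 1ξ → 168 = 838.8 − 1ξ, giving ξ = 670.8 mol/s.
Outlet amounts (n = n₀ + ν ξ):
  Q: 2656 − 1(670.8) = 1985
  M: 838.8 − 1(670.8) = 168
  R: 0 + 1(670.8) = 670.8

671 mol/s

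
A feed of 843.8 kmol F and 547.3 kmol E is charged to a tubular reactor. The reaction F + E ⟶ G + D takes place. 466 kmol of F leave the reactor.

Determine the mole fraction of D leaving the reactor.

For F: n = n₀ − 1ξ → 466 = 843.8 − 1ξ, giving ξ = 377.8 kmol.
Outlet amounts (n = n₀ + ν ξ):
  F: 843.8 − 1(377.8) = 466
  E: 547.3 − 1(377.8) = 169.5
  G: 0 + 1(377.8) = 377.8
  D: 0 + 1(377.8) = 377.8
Total out = 1391 kmol; y_D = 377.8 / 1391 = 0.2716.

0.272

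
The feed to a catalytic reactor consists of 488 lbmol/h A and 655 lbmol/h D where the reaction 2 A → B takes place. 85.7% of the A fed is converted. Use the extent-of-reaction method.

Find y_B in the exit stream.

0.224

A reacted = 0.857 × 488 = 418.2 lbmol/h; ν_A = −2, so ξ = 418.2/2 = 209.1 lbmol/h.
Outlet amounts (n = n₀ + ν ξ):
  A: 488 − 2(209.1) = 69.78
  B: 0 + 1(209.1) = 209.1
  D: 655 (inert)
Total out = 933.9 lbmol/h; y_B = 209.1 / 933.9 = 0.2239.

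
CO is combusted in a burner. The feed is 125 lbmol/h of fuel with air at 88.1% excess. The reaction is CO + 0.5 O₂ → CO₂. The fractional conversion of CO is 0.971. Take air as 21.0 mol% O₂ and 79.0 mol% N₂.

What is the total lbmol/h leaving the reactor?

Stoichiometric O₂ = 0.5 × 125 = 62.5 lbmol/h; O₂ fed = 62.5 × 1.881 = 117.6 lbmol/h.
N₂ fed = 117.6 × 79/21 = 442.3 lbmol/h.
Fuel reacted = 0.971 × 125 → ξ = 121.4 lbmol/h.
Outlet (n = n₀ + ν ξ):
  CO: 125 − 1(121.4) = 3.625
  O₂: 117.6 − 0.5(121.4) = 56.87
  N₂: 442.3 (inert)
  CO₂: 0 + 1(121.4) = 121.4
Total out = 3.625 + 56.87 + 442.3 + 121.4 = 624.1 lbmol/h.

624 lbmol/h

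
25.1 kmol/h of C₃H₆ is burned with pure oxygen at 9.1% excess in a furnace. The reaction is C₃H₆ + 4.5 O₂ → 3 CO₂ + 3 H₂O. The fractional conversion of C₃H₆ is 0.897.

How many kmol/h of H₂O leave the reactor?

67.5 kmol/h

Stoichiometric O₂ = 4.5 × 25.1 = 113 kmol/h; O₂ fed = 113 × 1.091 = 123.2 kmol/h.
Fuel reacted = 0.897 × 25.1 → ξ = 22.51 kmol/h.
Outlet (n = n₀ + ν ξ):
  C₃H₆: 25.1 − 1(22.51) = 2.585
  O₂: 123.2 − 4.5(22.51) = 21.91
  CO₂: 0 + 3(22.51) = 67.54
  H₂O: 0 + 3(22.51) = 67.54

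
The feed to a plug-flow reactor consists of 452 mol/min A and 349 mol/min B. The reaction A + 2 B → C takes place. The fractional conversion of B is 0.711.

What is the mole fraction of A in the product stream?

B reacted = 0.711 × 349 = 248.1 mol/min; ν_B = −2, so ξ = 248.1/2 = 124.1 mol/min.
Outlet amounts (n = n₀ + ν ξ):
  A: 452 − 1(124.1) = 327.9
  B: 349 − 2(124.1) = 100.9
  C: 0 + 1(124.1) = 124.1
Total out = 552.9 mol/min; y_A = 327.9 / 552.9 = 0.5932.

0.593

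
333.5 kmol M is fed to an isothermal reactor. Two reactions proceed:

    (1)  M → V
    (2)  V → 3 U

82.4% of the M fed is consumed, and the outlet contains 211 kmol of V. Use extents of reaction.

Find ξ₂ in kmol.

Conversion of M: M consumed = 1ξ₁ = 0.824 × 333.5 → ξ₁ = 274.8 kmol.
V balance: n_V = 0 + 1ξ₁ − 1ξ₂ = 211 → ξ₂ = (1·274.8 − 211)/1 = 63.8 kmol.
Outlet amounts (n = n₀ + Σ ν·ξ):
  M: 333.5 − 1(274.8) = 58.7
  V: 0 + 1(274.8) − 1(63.8) = 211
  U: 0 + 3(63.8) = 191.4

ξ₂ = 63.8 kmol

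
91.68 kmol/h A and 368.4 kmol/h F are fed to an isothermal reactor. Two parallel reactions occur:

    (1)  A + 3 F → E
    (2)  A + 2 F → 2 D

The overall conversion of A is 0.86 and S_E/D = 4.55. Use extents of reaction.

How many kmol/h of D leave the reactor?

15.6 kmol/h

Conversion of A: A consumed = 0.86 × 91.68 = 78.84 kmol/h = 1ξ₁ + 1ξ₂.
Selectivity: 1ξ₁ / (2ξ₂) = 4.55 → ξ₁ = 9.1 ξ₂.
Substitute: (1·9.1 + 1) ξ₂ = 78.84 → ξ₂ = 7.806 kmol/h, ξ₁ = 71.04 kmol/h.
Outlet amounts (n = n₀ + Σ ν·ξ):
  A: 91.68 − 1(71.04) − 1(7.806) = 12.84
  F: 368.4 − 3(71.04) − 2(7.806) = 139.7
  E: 0 + 1(71.04) = 71.04
  D: 0 + 2(7.806) = 15.61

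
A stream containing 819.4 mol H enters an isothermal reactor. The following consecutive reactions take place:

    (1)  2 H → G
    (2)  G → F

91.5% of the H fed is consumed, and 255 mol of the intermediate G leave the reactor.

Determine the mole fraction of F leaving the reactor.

0.27

Conversion of H: H consumed = 2ξ₁ = 0.915 × 819.4 → ξ₁ = 374.9 mol.
G balance: n_G = 0 + 1ξ₁ − 1ξ₂ = 255 → ξ₂ = (1·374.9 − 255)/1 = 119.9 mol.
Outlet amounts (n = n₀ + Σ ν·ξ):
  H: 819.4 − 2(374.9) = 69.65
  G: 0 + 1(374.9) − 1(119.9) = 255
  F: 0 + 1(119.9) = 119.9
Total out = 444.5 mol; y_F = 119.9 / 444.5 = 0.2697.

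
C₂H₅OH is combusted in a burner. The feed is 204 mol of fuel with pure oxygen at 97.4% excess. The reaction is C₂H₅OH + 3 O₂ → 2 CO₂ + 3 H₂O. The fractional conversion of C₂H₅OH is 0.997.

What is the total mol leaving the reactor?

1620 mol

Stoichiometric O₂ = 3 × 204 = 612 mol; O₂ fed = 612 × 1.974 = 1208 mol.
Fuel reacted = 0.997 × 204 → ξ = 203.4 mol.
Outlet (n = n₀ + ν ξ):
  C₂H₅OH: 204 − 1(203.4) = 0.612
  O₂: 1208 − 3(203.4) = 597.9
  CO₂: 0 + 2(203.4) = 406.8
  H₂O: 0 + 3(203.4) = 610.2
Total out = 0.612 + 597.9 + 406.8 + 610.2 = 1615 mol.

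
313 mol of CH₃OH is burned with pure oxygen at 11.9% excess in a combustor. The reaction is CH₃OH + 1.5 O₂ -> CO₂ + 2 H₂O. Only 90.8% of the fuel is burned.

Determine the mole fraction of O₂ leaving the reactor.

0.101

Stoichiometric O₂ = 1.5 × 313 = 469.5 mol; O₂ fed = 469.5 × 1.119 = 525.4 mol.
Fuel reacted = 0.908 × 313 → ξ = 284.2 mol.
Outlet (n = n₀ + ν ξ):
  CH₃OH: 313 − 1(284.2) = 28.8
  O₂: 525.4 − 1.5(284.2) = 99.06
  CO₂: 0 + 1(284.2) = 284.2
  H₂O: 0 + 2(284.2) = 568.4
Total out = 980.5 mol; y_O₂ = 99.06 / 980.5 = 0.101.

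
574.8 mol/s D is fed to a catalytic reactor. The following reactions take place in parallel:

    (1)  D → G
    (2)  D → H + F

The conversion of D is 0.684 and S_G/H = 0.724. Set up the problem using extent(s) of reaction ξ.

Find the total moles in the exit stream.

Conversion of D: D consumed = 0.684 × 574.8 = 393.2 mol/s = 1ξ₁ + 1ξ₂.
Selectivity: 1ξ₁ / (1ξ₂) = 0.724 → ξ₁ = 0.724 ξ₂.
Substitute: (1·0.724 + 1) ξ₂ = 393.2 → ξ₂ = 228.1 mol/s, ξ₁ = 165.1 mol/s.
Outlet amounts (n = n₀ + Σ ν·ξ):
  D: 574.8 − 1(165.1) − 1(228.1) = 181.6
  G: 0 + 1(165.1) = 165.1
  H: 0 + 1(228.1) = 228.1
  F: 0 + 1(228.1) = 228.1
Total out = 181.6 + 165.1 + 228.1 + 228.1 = 802.9 mol/s.

803 mol/s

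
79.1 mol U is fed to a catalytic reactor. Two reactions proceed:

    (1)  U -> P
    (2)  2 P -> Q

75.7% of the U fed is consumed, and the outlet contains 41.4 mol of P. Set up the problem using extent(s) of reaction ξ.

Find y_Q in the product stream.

0.132

Conversion of U: U consumed = 1ξ₁ = 0.757 × 79.1 → ξ₁ = 59.88 mol.
P balance: n_P = 0 + 1ξ₁ − 2ξ₂ = 41.4 → ξ₂ = (1·59.88 − 41.4)/2 = 9.239 mol.
Outlet amounts (n = n₀ + Σ ν·ξ):
  U: 79.1 − 1(59.88) = 19.22
  P: 0 + 1(59.88) − 2(9.239) = 41.4
  Q: 0 + 1(9.239) = 9.239
Total out = 69.86 mol; y_Q = 9.239 / 69.86 = 0.1323.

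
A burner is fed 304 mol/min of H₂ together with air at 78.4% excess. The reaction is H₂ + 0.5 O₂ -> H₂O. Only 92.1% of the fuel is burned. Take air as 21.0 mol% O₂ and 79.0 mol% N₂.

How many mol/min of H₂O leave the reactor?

Stoichiometric O₂ = 0.5 × 304 = 152 mol/min; O₂ fed = 152 × 1.784 = 271.2 mol/min.
N₂ fed = 271.2 × 79/21 = 1020 mol/min.
Fuel reacted = 0.921 × 304 → ξ = 280 mol/min.
Outlet (n = n₀ + ν ξ):
  H₂: 304 − 1(280) = 24.02
  O₂: 271.2 − 0.5(280) = 131.2
  N₂: 1020 (inert)
  H₂O: 0 + 1(280) = 280

280 mol/min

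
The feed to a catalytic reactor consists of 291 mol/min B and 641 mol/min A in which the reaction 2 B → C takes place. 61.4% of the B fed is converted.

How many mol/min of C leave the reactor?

B reacted = 0.614 × 291 = 178.7 mol/min; ν_B = −2, so ξ = 178.7/2 = 89.34 mol/min.
Outlet amounts (n = n₀ + ν ξ):
  B: 291 − 2(89.34) = 112.3
  C: 0 + 1(89.34) = 89.34
  A: 641 (inert)

89.3 mol/min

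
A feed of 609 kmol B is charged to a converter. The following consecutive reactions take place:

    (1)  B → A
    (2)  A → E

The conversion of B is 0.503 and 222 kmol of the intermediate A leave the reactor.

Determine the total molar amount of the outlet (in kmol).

609 kmol

Conversion of B: B consumed = 1ξ₁ = 0.503 × 609 → ξ₁ = 306.3 kmol.
A balance: n_A = 0 + 1ξ₁ − 1ξ₂ = 222 → ξ₂ = (1·306.3 − 222)/1 = 84.33 kmol.
Outlet amounts (n = n₀ + Σ ν·ξ):
  B: 609 − 1(306.3) = 302.7
  A: 0 + 1(306.3) − 1(84.33) = 222
  E: 0 + 1(84.33) = 84.33
Total out = 302.7 + 222 + 84.33 = 609 kmol.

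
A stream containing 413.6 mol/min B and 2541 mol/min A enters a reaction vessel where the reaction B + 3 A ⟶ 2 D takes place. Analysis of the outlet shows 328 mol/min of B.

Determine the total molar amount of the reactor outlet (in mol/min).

2780 mol/min

For B: n = n₀ − 1ξ → 328 = 413.6 − 1ξ, giving ξ = 85.6 mol/min.
Outlet amounts (n = n₀ + ν ξ):
  B: 413.6 − 1(85.6) = 328
  A: 2541 − 3(85.6) = 2284
  D: 0 + 2(85.6) = 171.2
Total out = 328 + 2284 + 171.2 = 2783 mol/min.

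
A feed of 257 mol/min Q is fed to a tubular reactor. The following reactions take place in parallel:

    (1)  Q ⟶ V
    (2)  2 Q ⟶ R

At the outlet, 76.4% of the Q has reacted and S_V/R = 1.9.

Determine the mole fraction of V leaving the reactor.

0.463

Conversion of Q: Q consumed = 0.764 × 257 = 196.3 mol/min = 1ξ₁ + 2ξ₂.
Selectivity: 1ξ₁ / (1ξ₂) = 1.9 → ξ₁ = 1.9 ξ₂.
Substitute: (1·1.9 + 2) ξ₂ = 196.3 → ξ₂ = 50.35 mol/min, ξ₁ = 95.66 mol/min.
Outlet amounts (n = n₀ + Σ ν·ξ):
  Q: 257 − 1(95.66) − 2(50.35) = 60.65
  V: 0 + 1(95.66) = 95.66
  R: 0 + 1(50.35) = 50.35
Total out = 206.7 mol/min; y_V = 95.66 / 206.7 = 0.4629.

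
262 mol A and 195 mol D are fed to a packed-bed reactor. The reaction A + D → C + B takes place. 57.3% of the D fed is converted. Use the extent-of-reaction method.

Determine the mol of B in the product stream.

D reacted = 0.573 × 195 = 111.7 mol; ν_D = −1, so ξ = 111.7/1 = 111.7 mol.
Outlet amounts (n = n₀ + ν ξ):
  A: 262 − 1(111.7) = 150.3
  D: 195 − 1(111.7) = 83.27
  C: 0 + 1(111.7) = 111.7
  B: 0 + 1(111.7) = 111.7

112 mol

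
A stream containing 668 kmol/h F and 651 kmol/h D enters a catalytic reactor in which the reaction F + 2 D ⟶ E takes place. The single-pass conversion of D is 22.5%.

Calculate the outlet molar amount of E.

73.2 kmol/h

D reacted = 0.225 × 651 = 146.5 kmol/h; ν_D = −2, so ξ = 146.5/2 = 73.24 kmol/h.
Outlet amounts (n = n₀ + ν ξ):
  F: 668 − 1(73.24) = 594.8
  D: 651 − 2(73.24) = 504.5
  E: 0 + 1(73.24) = 73.24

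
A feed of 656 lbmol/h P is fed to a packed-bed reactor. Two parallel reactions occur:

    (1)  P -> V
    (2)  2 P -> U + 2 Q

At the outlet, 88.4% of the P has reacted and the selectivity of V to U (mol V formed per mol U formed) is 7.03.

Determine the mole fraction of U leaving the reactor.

0.0892

Conversion of P: P consumed = 0.884 × 656 = 579.9 lbmol/h = 1ξ₁ + 2ξ₂.
Selectivity: 1ξ₁ / (1ξ₂) = 7.03 → ξ₁ = 7.03 ξ₂.
Substitute: (1·7.03 + 2) ξ₂ = 579.9 → ξ₂ = 64.22 lbmol/h, ξ₁ = 451.5 lbmol/h.
Outlet amounts (n = n₀ + Σ ν·ξ):
  P: 656 − 1(451.5) − 2(64.22) = 76.1
  V: 0 + 1(451.5) = 451.5
  U: 0 + 1(64.22) = 64.22
  Q: 0 + 2(64.22) = 128.4
Total out = 720.2 lbmol/h; y_U = 64.22 / 720.2 = 0.08917.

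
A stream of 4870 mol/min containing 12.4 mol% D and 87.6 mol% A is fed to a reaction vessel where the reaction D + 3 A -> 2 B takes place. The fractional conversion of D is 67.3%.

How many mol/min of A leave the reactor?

D reacted = 0.673 × 603.9 = 406.4 mol/min; ν_D = −1, so ξ = 406.4/1 = 406.4 mol/min.
Outlet amounts (n = n₀ + ν ξ):
  D: 603.9 − 1(406.4) = 197.5
  A: 4266 − 3(406.4) = 3047
  B: 0 + 2(406.4) = 812.8

3050 mol/min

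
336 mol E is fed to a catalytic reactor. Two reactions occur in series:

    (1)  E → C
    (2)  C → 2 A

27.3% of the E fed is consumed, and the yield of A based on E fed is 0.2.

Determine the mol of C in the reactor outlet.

58.1 mol

Conversion of E: E consumed = 1ξ₁ = 0.273 × 336 → ξ₁ = 91.73 mol.
Yield of A: 2ξ₂ / 336 = 0.2 → ξ₂ = 33.6 mol.
Outlet amounts (n = n₀ + Σ ν·ξ):
  E: 336 − 1(91.73) = 244.3
  C: 0 + 1(91.73) − 1(33.6) = 58.13
  A: 0 + 2(33.6) = 67.2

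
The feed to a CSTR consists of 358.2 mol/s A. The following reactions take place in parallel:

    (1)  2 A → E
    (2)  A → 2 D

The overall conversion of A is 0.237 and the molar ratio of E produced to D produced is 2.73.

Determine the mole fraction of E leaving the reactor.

Conversion of A: A consumed = 0.237 × 358.2 = 84.89 mol/s = 2ξ₁ + 1ξ₂.
Selectivity: 1ξ₁ / (2ξ₂) = 2.73 → ξ₁ = 5.46 ξ₂.
Substitute: (2·5.46 + 1) ξ₂ = 84.89 → ξ₂ = 7.122 mol/s, ξ₁ = 38.89 mol/s.
Outlet amounts (n = n₀ + Σ ν·ξ):
  A: 358.2 − 2(38.89) − 1(7.122) = 273.3
  E: 0 + 1(38.89) = 38.89
  D: 0 + 2(7.122) = 14.24
Total out = 326.4 mol/s; y_E = 38.89 / 326.4 = 0.1191.

0.119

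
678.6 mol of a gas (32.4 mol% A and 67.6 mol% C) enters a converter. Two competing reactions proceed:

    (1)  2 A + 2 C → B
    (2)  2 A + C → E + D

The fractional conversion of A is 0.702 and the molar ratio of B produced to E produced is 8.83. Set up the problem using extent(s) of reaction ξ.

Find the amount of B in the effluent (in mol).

69.3 mol

Conversion of A: A consumed = 0.702 × 219.9 = 154.3 mol = 2ξ₁ + 2ξ₂.
Selectivity: 1ξ₁ / (1ξ₂) = 8.83 → ξ₁ = 8.83 ξ₂.
Substitute: (2·8.83 + 2) ξ₂ = 154.3 → ξ₂ = 7.851 mol, ξ₁ = 69.32 mol.
Outlet amounts (n = n₀ + Σ ν·ξ):
  A: 219.9 − 2(69.32) − 2(7.851) = 65.52
  C: 458.7 − 2(69.32) − 1(7.851) = 312.2
  B: 0 + 1(69.32) = 69.32
  E: 0 + 1(7.851) = 7.851
  D: 0 + 1(7.851) = 7.851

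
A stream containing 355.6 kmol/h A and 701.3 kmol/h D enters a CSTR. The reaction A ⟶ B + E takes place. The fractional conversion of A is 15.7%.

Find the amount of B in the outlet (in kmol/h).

55.8 kmol/h

A reacted = 0.157 × 355.6 = 55.83 kmol/h; ν_A = −1, so ξ = 55.83/1 = 55.83 kmol/h.
Outlet amounts (n = n₀ + ν ξ):
  A: 355.6 − 1(55.83) = 299.8
  B: 0 + 1(55.83) = 55.83
  E: 0 + 1(55.83) = 55.83
  D: 701.3 (inert)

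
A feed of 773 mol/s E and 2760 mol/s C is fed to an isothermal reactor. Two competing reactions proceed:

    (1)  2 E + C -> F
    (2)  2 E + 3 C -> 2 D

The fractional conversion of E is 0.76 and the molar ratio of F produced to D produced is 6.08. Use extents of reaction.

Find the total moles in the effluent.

Conversion of E: E consumed = 0.76 × 773 = 587.5 mol/s = 2ξ₁ + 2ξ₂.
Selectivity: 1ξ₁ / (2ξ₂) = 6.08 → ξ₁ = 12.16 ξ₂.
Substitute: (2·12.16 + 2) ξ₂ = 587.5 → ξ₂ = 22.32 mol/s, ξ₁ = 271.4 mol/s.
Outlet amounts (n = n₀ + Σ ν·ξ):
  E: 773 − 2(271.4) − 2(22.32) = 185.5
  C: 2760 − 1(271.4) − 3(22.32) = 2422
  F: 0 + 1(271.4) = 271.4
  D: 0 + 2(22.32) = 44.64
Total out = 185.5 + 2422 + 271.4 + 44.64 = 2923 mol/s.

2920 mol/s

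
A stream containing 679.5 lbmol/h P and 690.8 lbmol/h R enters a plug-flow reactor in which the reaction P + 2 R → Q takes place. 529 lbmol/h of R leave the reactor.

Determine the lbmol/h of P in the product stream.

599 lbmol/h

For R: n = n₀ − 2ξ → 529 = 690.8 − 2ξ, giving ξ = 80.9 lbmol/h.
Outlet amounts (n = n₀ + ν ξ):
  P: 679.5 − 1(80.9) = 598.6
  R: 690.8 − 2(80.9) = 529
  Q: 0 + 1(80.9) = 80.9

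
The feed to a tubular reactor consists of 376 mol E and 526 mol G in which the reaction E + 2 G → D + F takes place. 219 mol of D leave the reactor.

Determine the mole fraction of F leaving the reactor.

0.321

For D: n = n₀ + 1ξ → 219 = 0 + 1ξ, giving ξ = 219 mol.
Outlet amounts (n = n₀ + ν ξ):
  E: 376 − 1(219) = 157
  G: 526 − 2(219) = 88
  D: 0 + 1(219) = 219
  F: 0 + 1(219) = 219
Total out = 683 mol; y_F = 219 / 683 = 0.3206.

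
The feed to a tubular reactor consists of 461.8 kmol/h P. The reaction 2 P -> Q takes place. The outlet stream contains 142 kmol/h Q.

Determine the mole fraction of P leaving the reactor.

For Q: n = n₀ + 1ξ → 142 = 0 + 1ξ, giving ξ = 142 kmol/h.
Outlet amounts (n = n₀ + ν ξ):
  P: 461.8 − 2(142) = 177.8
  Q: 0 + 1(142) = 142
Total out = 319.8 kmol/h; y_P = 177.8 / 319.8 = 0.556.

0.556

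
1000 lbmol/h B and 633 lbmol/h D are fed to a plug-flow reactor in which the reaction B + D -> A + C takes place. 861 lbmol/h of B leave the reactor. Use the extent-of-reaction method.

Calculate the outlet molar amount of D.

494 lbmol/h

For B: n = n₀ − 1ξ → 861 = 1000 − 1ξ, giving ξ = 139 lbmol/h.
Outlet amounts (n = n₀ + ν ξ):
  B: 1000 − 1(139) = 861
  D: 633 − 1(139) = 494
  A: 0 + 1(139) = 139
  C: 0 + 1(139) = 139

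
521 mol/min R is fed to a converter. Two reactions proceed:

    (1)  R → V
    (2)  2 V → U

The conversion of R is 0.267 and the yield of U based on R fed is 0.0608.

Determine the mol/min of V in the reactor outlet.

75.8 mol/min

Conversion of R: R consumed = 1ξ₁ = 0.267 × 521 → ξ₁ = 139.1 mol/min.
Yield of U: 1ξ₂ / 521 = 0.0608 → ξ₂ = 31.68 mol/min.
Outlet amounts (n = n₀ + Σ ν·ξ):
  R: 521 − 1(139.1) = 381.9
  V: 0 + 1(139.1) − 2(31.68) = 75.75
  U: 0 + 1(31.68) = 31.68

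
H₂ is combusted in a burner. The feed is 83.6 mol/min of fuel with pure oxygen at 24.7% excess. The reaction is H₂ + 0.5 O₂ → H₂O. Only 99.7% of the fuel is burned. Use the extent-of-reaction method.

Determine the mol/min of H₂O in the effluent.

83.3 mol/min

Stoichiometric O₂ = 0.5 × 83.6 = 41.8 mol/min; O₂ fed = 41.8 × 1.247 = 52.12 mol/min.
Fuel reacted = 0.997 × 83.6 → ξ = 83.35 mol/min.
Outlet (n = n₀ + ν ξ):
  H₂: 83.6 − 1(83.35) = 0.2508
  O₂: 52.12 − 0.5(83.35) = 10.45
  H₂O: 0 + 1(83.35) = 83.35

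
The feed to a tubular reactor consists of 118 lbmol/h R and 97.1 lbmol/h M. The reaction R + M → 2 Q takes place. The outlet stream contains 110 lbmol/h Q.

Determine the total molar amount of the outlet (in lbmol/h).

For Q: n = n₀ + 2ξ → 110 = 0 + 2ξ, giving ξ = 55 lbmol/h.
Outlet amounts (n = n₀ + ν ξ):
  R: 118 − 1(55) = 63
  M: 97.1 − 1(55) = 42.1
  Q: 0 + 2(55) = 110
Total out = 63 + 42.1 + 110 = 215.1 lbmol/h.

215 lbmol/h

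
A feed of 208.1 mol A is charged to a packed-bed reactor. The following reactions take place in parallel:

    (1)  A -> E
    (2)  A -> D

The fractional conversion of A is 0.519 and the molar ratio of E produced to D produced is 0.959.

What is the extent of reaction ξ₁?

Conversion of A: A consumed = 0.519 × 208.1 = 108 mol = 1ξ₁ + 1ξ₂.
Selectivity: 1ξ₁ / (1ξ₂) = 0.959 → ξ₁ = 0.959 ξ₂.
Substitute: (1·0.959 + 1) ξ₂ = 108 → ξ₂ = 55.13 mol, ξ₁ = 52.87 mol.
Outlet amounts (n = n₀ + Σ ν·ξ):
  A: 208.1 − 1(52.87) − 1(55.13) = 100.1
  E: 0 + 1(52.87) = 52.87
  D: 0 + 1(55.13) = 55.13

ξ₁ = 52.9 mol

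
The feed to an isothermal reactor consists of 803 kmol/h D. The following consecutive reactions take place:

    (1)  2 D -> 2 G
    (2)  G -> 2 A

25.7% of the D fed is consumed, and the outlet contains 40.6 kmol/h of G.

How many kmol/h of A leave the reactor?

332 kmol/h

Conversion of D: D consumed = 2ξ₁ = 0.257 × 803 → ξ₁ = 103.2 kmol/h.
G balance: n_G = 0 + 2ξ₁ − 1ξ₂ = 40.6 → ξ₂ = (2·103.2 − 40.6)/1 = 165.8 kmol/h.
Outlet amounts (n = n₀ + Σ ν·ξ):
  D: 803 − 2(103.2) = 596.6
  G: 0 + 2(103.2) − 1(165.8) = 40.6
  A: 0 + 2(165.8) = 331.5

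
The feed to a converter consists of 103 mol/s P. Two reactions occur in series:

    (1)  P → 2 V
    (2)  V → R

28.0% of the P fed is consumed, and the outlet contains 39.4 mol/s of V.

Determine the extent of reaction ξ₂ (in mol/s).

ξ₂ = 18.3 mol/s

Conversion of P: P consumed = 1ξ₁ = 0.28 × 103 → ξ₁ = 28.84 mol/s.
V balance: n_V = 0 + 2ξ₁ − 1ξ₂ = 39.4 → ξ₂ = (2·28.84 − 39.4)/1 = 18.28 mol/s.
Outlet amounts (n = n₀ + Σ ν·ξ):
  P: 103 − 1(28.84) = 74.16
  V: 0 + 2(28.84) − 1(18.28) = 39.4
  R: 0 + 1(18.28) = 18.28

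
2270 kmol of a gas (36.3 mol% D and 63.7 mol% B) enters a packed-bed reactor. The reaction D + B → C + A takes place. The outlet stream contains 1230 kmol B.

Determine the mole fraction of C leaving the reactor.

For B: n = n₀ − 1ξ → 1230 = 1446 − 1ξ, giving ξ = 216 kmol.
Outlet amounts (n = n₀ + ν ξ):
  D: 824 − 1(216) = 608
  B: 1446 − 1(216) = 1230
  C: 0 + 1(216) = 216
  A: 0 + 1(216) = 216
Total out = 2270 kmol; y_C = 216 / 2270 = 0.09515.

0.0951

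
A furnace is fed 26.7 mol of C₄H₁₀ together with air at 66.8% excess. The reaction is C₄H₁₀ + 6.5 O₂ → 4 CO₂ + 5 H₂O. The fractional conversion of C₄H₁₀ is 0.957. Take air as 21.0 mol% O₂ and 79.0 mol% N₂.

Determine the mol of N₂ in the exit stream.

1090 mol

Stoichiometric O₂ = 6.5 × 26.7 = 173.5 mol; O₂ fed = 173.5 × 1.668 = 289.5 mol.
N₂ fed = 289.5 × 79/21 = 1089 mol.
Fuel reacted = 0.957 × 26.7 → ξ = 25.55 mol.
Outlet (n = n₀ + ν ξ):
  C₄H₁₀: 26.7 − 1(25.55) = 1.148
  O₂: 289.5 − 6.5(25.55) = 123.4
  N₂: 1089 (inert)
  CO₂: 0 + 4(25.55) = 102.2
  H₂O: 0 + 5(25.55) = 127.8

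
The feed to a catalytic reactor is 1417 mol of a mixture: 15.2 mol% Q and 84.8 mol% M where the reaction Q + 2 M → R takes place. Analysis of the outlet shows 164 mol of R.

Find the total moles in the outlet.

For R: n = n₀ + 1ξ → 164 = 0 + 1ξ, giving ξ = 164 mol.
Outlet amounts (n = n₀ + ν ξ):
  Q: 215.4 − 1(164) = 51.38
  M: 1202 − 2(164) = 873.6
  R: 0 + 1(164) = 164
Total out = 51.38 + 873.6 + 164 = 1089 mol.

1090 mol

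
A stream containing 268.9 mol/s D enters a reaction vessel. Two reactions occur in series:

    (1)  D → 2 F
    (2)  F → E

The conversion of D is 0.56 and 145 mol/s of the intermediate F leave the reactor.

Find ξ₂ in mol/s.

Conversion of D: D consumed = 1ξ₁ = 0.56 × 268.9 → ξ₁ = 150.6 mol/s.
F balance: n_F = 0 + 2ξ₁ − 1ξ₂ = 145 → ξ₂ = (2·150.6 − 145)/1 = 156.2 mol/s.
Outlet amounts (n = n₀ + Σ ν·ξ):
  D: 268.9 − 1(150.6) = 118.3
  F: 0 + 2(150.6) − 1(156.2) = 145
  E: 0 + 1(156.2) = 156.2

ξ₂ = 156 mol/s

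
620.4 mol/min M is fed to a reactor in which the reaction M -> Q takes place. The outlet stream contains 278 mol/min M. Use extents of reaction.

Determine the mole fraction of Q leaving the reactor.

For M: n = n₀ − 1ξ → 278 = 620.4 − 1ξ, giving ξ = 342.4 mol/min.
Outlet amounts (n = n₀ + ν ξ):
  M: 620.4 − 1(342.4) = 278
  Q: 0 + 1(342.4) = 342.4
Total out = 620.4 mol/min; y_Q = 342.4 / 620.4 = 0.5519.

0.552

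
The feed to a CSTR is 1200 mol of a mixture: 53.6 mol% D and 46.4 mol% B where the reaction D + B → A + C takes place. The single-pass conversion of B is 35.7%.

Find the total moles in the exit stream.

1200 mol

B reacted = 0.357 × 556.8 = 198.8 mol; ν_B = −1, so ξ = 198.8/1 = 198.8 mol.
Outlet amounts (n = n₀ + ν ξ):
  D: 643.2 − 1(198.8) = 444.4
  B: 556.8 − 1(198.8) = 358
  A: 0 + 1(198.8) = 198.8
  C: 0 + 1(198.8) = 198.8
Total out = 444.4 + 358 + 198.8 + 198.8 = 1200 mol.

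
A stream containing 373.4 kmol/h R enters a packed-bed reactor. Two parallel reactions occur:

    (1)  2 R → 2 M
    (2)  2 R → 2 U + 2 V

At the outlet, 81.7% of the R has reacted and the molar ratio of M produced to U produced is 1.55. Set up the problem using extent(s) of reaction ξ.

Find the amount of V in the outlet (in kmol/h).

120 kmol/h

Conversion of R: R consumed = 0.817 × 373.4 = 305.1 kmol/h = 2ξ₁ + 2ξ₂.
Selectivity: 2ξ₁ / (2ξ₂) = 1.55 → ξ₁ = 1.55 ξ₂.
Substitute: (2·1.55 + 2) ξ₂ = 305.1 → ξ₂ = 59.82 kmol/h, ξ₁ = 92.72 kmol/h.
Outlet amounts (n = n₀ + Σ ν·ξ):
  R: 373.4 − 2(92.72) − 2(59.82) = 68.33
  M: 0 + 2(92.72) = 185.4
  U: 0 + 2(59.82) = 119.6
  V: 0 + 2(59.82) = 119.6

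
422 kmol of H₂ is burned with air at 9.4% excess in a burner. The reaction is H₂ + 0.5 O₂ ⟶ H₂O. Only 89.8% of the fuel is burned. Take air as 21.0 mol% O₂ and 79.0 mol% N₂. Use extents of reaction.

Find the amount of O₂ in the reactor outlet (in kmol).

Stoichiometric O₂ = 0.5 × 422 = 211 kmol; O₂ fed = 211 × 1.094 = 230.8 kmol.
N₂ fed = 230.8 × 79/21 = 868.4 kmol.
Fuel reacted = 0.898 × 422 → ξ = 379 kmol.
Outlet (n = n₀ + ν ξ):
  H₂: 422 − 1(379) = 43.04
  O₂: 230.8 − 0.5(379) = 41.36
  N₂: 868.4 (inert)
  H₂O: 0 + 1(379) = 379

41.4 kmol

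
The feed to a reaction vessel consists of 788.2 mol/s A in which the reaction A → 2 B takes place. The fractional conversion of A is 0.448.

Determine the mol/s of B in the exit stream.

A reacted = 0.448 × 788.2 = 353.1 mol/s; ν_A = −1, so ξ = 353.1/1 = 353.1 mol/s.
Outlet amounts (n = n₀ + ν ξ):
  A: 788.2 − 1(353.1) = 435.1
  B: 0 + 2(353.1) = 706.2

706 mol/s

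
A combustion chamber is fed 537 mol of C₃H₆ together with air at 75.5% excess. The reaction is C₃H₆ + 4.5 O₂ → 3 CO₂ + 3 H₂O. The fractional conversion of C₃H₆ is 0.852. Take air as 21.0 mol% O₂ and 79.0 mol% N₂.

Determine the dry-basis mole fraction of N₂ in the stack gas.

Stoichiometric O₂ = 4.5 × 537 = 2416 mol; O₂ fed = 2416 × 1.755 = 4241 mol.
N₂ fed = 4241 × 79/21 = 15950 mol.
Fuel reacted = 0.852 × 537 → ξ = 457.5 mol.
Outlet (n = n₀ + ν ξ):
  C₃H₆: 537 − 1(457.5) = 79.48
  O₂: 4241 − 4.5(457.5) = 2182
  N₂: 15950 (inert)
  CO₂: 0 + 3(457.5) = 1373
  H₂O: 0 + 3(457.5) = 1373
Dry total = 19590 mol; y_N₂ (dry) = 15950 / 19590 = 0.8145.

0.814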